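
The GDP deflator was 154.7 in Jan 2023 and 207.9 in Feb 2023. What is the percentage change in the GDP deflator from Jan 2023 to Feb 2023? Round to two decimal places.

34.39%

Change = (207.9 − 154.7) / 154.7 × 100
       = 53.2 / 154.7 × 100 = 34.3891%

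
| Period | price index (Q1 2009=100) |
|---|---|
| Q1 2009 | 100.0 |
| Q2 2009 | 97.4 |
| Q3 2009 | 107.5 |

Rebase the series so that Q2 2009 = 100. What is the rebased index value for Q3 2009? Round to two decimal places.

110.37

Rebased(Q3 2009) = 107.5 / 97.4 × 100 = 110.3696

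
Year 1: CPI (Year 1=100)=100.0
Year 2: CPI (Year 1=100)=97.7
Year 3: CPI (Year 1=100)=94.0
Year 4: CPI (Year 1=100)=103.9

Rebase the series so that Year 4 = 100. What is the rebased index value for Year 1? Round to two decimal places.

96.25

Rebased(Year 1) = 100.0 / 103.9 × 100 = 96.2464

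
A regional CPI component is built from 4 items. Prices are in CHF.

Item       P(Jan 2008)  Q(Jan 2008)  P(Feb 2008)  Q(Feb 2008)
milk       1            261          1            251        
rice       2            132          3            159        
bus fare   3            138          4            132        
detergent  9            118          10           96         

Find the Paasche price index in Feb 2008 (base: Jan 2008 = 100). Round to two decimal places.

Paasche price index uses current-period quantities as weights.
ΣP(Feb 2008)·Q(Feb 2008) = 1×251 + 3×159 + 4×132 + 10×96 = 251 + 477 + 528 + 960 = 2216
ΣP(Jan 2008)·Q(Feb 2008) = 1×251 + 2×159 + 3×132 + 9×96 = 251 + 318 + 396 + 864 = 1829
Index = 2216 / 1829 × 100 = 121.1591

121.16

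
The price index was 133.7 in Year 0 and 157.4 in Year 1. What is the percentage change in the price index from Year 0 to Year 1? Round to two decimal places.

17.73%

Change = (157.4 − 133.7) / 133.7 × 100
       = 23.7 / 133.7 × 100 = 17.7263%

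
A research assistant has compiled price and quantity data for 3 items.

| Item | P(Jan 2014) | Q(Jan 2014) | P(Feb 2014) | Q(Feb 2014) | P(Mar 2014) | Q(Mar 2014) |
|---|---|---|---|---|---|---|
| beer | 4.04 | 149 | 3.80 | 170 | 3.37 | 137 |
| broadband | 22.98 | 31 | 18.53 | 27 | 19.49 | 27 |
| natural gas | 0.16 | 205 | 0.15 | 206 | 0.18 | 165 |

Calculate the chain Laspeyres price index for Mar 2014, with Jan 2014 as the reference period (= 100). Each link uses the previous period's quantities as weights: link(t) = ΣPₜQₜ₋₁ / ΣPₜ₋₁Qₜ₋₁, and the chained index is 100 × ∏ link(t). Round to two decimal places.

Link Jan 2014→Feb 2014:
ΣP(Feb 2014)Q(Jan 2014) = 3.80×149 + 18.53×31 + 0.15×205 = 566.2 + 574.43 + 30.75 = 1171.38
ΣP(Jan 2014)Q(Jan 2014) = 4.04×149 + 22.98×31 + 0.16×205 = 601.96 + 712.38 + 32.8 = 1347.14
link = 1171.38/1347.14 = 0.869531
Link Feb 2014→Mar 2014:
ΣP(Mar 2014)Q(Feb 2014) = 3.37×170 + 19.49×27 + 0.18×206 = 572.9 + 526.23 + 37.08 = 1136.21
ΣP(Feb 2014)Q(Feb 2014) = 3.80×170 + 18.53×27 + 0.15×206 = 646 + 500.31 + 30.9 = 1177.21
link = 1136.21/1177.21 = 0.965172
Chained index = 100 × 0.869531 × 0.965172 = 83.9247

83.92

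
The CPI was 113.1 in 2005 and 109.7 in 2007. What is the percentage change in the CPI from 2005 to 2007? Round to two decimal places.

Change = (109.7 − 113.1) / 113.1 × 100
       = -3.4 / 113.1 × 100 = -3.0062%

-3.01%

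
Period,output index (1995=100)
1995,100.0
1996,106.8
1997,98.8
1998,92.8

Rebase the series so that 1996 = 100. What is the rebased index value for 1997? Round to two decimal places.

92.51

Rebased(1997) = 98.8 / 106.8 × 100 = 92.5094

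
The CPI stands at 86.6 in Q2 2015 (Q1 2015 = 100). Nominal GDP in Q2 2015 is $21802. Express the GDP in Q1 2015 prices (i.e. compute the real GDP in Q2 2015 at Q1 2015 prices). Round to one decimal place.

Real = Nominal ÷ (Index/100) = 21802 ÷ (86.6/100)
     = 21802 ÷ 0.866 = 25175.5196

25175.5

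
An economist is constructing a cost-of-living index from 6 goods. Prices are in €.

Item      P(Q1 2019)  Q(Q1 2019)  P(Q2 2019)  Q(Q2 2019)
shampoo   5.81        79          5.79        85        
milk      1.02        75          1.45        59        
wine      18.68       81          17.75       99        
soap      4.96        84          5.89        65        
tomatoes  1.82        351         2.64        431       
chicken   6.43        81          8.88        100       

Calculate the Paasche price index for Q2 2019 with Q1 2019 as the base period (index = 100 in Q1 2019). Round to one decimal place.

Paasche price index uses current-period quantities as weights.
ΣP(Q2 2019)·Q(Q2 2019) = 5.79×85 + 1.45×59 + 17.75×99 + 5.89×65 + 2.64×431 + 8.88×100 = 492.15 + 85.55 + 1757.25 + 382.85 + 1137.84 + 888 = 4743.64
ΣP(Q1 2019)·Q(Q2 2019) = 5.81×85 + 1.02×59 + 18.68×99 + 4.96×65 + 1.82×431 + 6.43×100 = 493.85 + 60.18 + 1849.32 + 322.4 + 784.42 + 643 = 4153.17
Index = 4743.64 / 4153.17 × 100 = 114.2173

114.2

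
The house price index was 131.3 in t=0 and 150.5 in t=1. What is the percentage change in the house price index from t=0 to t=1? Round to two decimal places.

14.62%

Change = (150.5 − 131.3) / 131.3 × 100
       = 19.2 / 131.3 × 100 = 14.6230%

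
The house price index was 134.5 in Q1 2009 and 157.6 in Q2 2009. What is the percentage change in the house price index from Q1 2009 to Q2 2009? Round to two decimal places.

Change = (157.6 − 134.5) / 134.5 × 100
       = 23.1 / 134.5 × 100 = 17.1747%

17.17%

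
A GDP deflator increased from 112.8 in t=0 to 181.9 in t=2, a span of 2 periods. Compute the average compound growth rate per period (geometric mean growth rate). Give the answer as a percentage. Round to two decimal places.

26.99%

Growth factor = (181.9/112.8)^(1/2) = (1.612589)^(1/2) = 1.269877
Growth rate = 1.269877 − 1 = 0.269877 = 26.9877%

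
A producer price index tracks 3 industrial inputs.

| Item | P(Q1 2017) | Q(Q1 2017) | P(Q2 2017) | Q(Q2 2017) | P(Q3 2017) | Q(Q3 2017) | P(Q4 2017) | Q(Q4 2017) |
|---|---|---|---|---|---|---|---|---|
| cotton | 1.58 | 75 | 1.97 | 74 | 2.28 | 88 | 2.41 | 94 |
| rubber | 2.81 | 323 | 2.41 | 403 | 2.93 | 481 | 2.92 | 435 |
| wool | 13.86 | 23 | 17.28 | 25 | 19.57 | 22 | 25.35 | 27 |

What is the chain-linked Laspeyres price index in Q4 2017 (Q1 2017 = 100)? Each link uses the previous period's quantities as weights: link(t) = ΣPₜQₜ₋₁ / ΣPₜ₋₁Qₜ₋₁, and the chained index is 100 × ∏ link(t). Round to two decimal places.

124.49

Link Q1 2017→Q2 2017:
ΣP(Q2 2017)Q(Q1 2017) = 1.97×75 + 2.41×323 + 17.28×23 = 147.75 + 778.43 + 397.44 = 1323.62
ΣP(Q1 2017)Q(Q1 2017) = 1.58×75 + 2.81×323 + 13.86×23 = 118.5 + 907.63 + 318.78 = 1344.91
link = 1323.62/1344.91 = 0.984170
Link Q2 2017→Q3 2017:
ΣP(Q3 2017)Q(Q2 2017) = 2.28×74 + 2.93×403 + 19.57×25 = 168.72 + 1180.79 + 489.25 = 1838.76
ΣP(Q2 2017)Q(Q2 2017) = 1.97×74 + 2.41×403 + 17.28×25 = 145.78 + 971.23 + 432 = 1549.01
link = 1838.76/1549.01 = 1.187055
Link Q3 2017→Q4 2017:
ΣP(Q4 2017)Q(Q3 2017) = 2.41×88 + 2.92×481 + 25.35×22 = 212.08 + 1404.52 + 557.7 = 2174.3
ΣP(Q3 2017)Q(Q3 2017) = 2.28×88 + 2.93×481 + 19.57×22 = 200.64 + 1409.33 + 430.54 = 2040.51
link = 2174.3/2040.51 = 1.065567
Chained index = 100 × 0.984170 × 1.187055 × 1.065567 = 124.4863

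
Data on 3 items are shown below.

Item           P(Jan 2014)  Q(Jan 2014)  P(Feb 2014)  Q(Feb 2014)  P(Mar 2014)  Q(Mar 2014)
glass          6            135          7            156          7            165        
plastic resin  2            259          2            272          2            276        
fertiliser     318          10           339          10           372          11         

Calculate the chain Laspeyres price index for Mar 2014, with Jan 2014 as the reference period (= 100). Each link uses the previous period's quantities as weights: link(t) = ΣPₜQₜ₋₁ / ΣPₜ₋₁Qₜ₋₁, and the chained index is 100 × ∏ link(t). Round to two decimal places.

Link Jan 2014→Feb 2014:
ΣP(Feb 2014)Q(Jan 2014) = 7×135 + 2×259 + 339×10 = 945 + 518 + 3390 = 4853
ΣP(Jan 2014)Q(Jan 2014) = 6×135 + 2×259 + 318×10 = 810 + 518 + 3180 = 4508
link = 4853/4508 = 1.076531
Link Feb 2014→Mar 2014:
ΣP(Mar 2014)Q(Feb 2014) = 7×156 + 2×272 + 372×10 = 1092 + 544 + 3720 = 5356
ΣP(Feb 2014)Q(Feb 2014) = 7×156 + 2×272 + 339×10 = 1092 + 544 + 3390 = 5026
link = 5356/5026 = 1.065659
Chained index = 100 × 1.076531 × 1.065659 = 114.7214

114.72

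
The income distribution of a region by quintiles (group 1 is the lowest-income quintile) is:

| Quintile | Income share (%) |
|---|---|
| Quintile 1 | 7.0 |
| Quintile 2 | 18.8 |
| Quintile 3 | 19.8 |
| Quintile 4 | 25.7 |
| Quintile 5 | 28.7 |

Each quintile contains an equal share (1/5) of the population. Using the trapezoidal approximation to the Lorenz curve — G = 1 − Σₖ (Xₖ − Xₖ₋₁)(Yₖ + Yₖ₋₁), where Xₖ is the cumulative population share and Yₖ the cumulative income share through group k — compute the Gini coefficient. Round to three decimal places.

0.201

Cumulative income shares Yₖ: 0.0700, 0.2580, 0.4560, 0.7130, 1.0000
Σ (Xₖ−Xₖ₋₁)(Yₖ+Yₖ₋₁) = (1/5)(0.0700+0.0000) + (1/5)(0.2580+0.0700) + (1/5)(0.4560+0.2580) + (1/5)(0.7130+0.4560) + (1/5)(1.0000+0.7130)
  = 0.0140 + 0.0656 + 0.1428 + 0.2338 + 0.3426 = 0.7988
G = 1 − 0.7988 = 0.2012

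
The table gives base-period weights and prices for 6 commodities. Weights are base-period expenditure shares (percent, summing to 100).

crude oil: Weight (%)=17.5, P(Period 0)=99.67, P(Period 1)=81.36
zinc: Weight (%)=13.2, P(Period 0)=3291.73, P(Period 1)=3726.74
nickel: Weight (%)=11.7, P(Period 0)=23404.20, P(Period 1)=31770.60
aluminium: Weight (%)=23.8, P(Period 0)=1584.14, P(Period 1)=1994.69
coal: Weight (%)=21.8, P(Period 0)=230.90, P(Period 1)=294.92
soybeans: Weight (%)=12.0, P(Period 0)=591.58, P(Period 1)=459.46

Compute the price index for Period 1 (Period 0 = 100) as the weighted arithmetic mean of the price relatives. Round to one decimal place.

crude oil: 17.5 × (81.36/99.67) = 17.5 × 0.816294 = 14.2851
zinc: 13.2 × (3726.74/3291.73) = 13.2 × 1.132152 = 14.9444
nickel: 11.7 × (31770.60/23404.20) = 11.7 × 1.357474 = 15.8824
aluminium: 23.8 × (1994.69/1584.14) = 23.8 × 1.259163 = 29.9681
coal: 21.8 × (294.92/230.90) = 21.8 × 1.277263 = 27.8443
soybeans: 12.0 × (459.46/591.58) = 12.0 × 0.776666 = 9.3200
Index = Σ wᵢ·(p₁ᵢ/p₀ᵢ) = 14.2851 + 14.9444 + 15.8824 + 29.9681 + 27.8443 + 9.3200 = 112.2444

112.2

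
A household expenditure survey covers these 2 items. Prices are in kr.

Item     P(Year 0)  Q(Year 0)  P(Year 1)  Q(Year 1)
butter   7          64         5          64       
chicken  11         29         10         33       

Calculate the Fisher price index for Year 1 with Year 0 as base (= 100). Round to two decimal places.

Laspeyres component (base-period weights):
ΣP(Year 1)Q(Year 0) = 5×64 + 10×29 = 320 + 290 = 610
ΣP(Year 0)Q(Year 0) = 7×64 + 11×29 = 448 + 319 = 767
L = 610 / 767 × 100 = 79.5306
Paasche component (current-period weights):
ΣP(Year 1)Q(Year 1) = 5×64 + 10×33 = 320 + 330 = 650
ΣP(Year 0)Q(Year 1) = 7×64 + 11×33 = 448 + 363 = 811
P = 650 / 811 × 100 = 80.1480
Fisher = √(L × P) = √(79.5306 × 80.1480) = 79.8387

79.84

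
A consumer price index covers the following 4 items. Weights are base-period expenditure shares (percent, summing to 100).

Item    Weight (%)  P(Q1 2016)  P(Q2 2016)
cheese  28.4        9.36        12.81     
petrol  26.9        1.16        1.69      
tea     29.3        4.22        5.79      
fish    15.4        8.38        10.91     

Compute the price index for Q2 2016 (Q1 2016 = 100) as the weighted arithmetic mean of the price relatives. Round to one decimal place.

138.3

cheese: 28.4 × (12.81/9.36) = 28.4 × 1.368590 = 38.8679
petrol: 26.9 × (1.69/1.16) = 26.9 × 1.456897 = 39.1905
tea: 29.3 × (5.79/4.22) = 29.3 × 1.372038 = 40.2007
fish: 15.4 × (10.91/8.38) = 15.4 × 1.301909 = 20.0494
Index = Σ wᵢ·(p₁ᵢ/p₀ᵢ) = 38.8679 + 39.1905 + 40.2007 + 20.0494 = 138.3086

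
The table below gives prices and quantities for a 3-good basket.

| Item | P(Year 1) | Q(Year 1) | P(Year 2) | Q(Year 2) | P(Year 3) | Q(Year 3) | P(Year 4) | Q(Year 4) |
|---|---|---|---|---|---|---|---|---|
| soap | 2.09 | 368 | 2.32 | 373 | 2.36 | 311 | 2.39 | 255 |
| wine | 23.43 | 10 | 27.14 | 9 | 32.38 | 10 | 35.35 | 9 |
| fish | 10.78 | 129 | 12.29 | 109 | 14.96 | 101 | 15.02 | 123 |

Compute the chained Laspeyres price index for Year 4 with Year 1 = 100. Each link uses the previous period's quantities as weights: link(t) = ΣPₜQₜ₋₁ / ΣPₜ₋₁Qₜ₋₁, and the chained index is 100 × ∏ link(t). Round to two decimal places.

Link Year 1→Year 2:
ΣP(Year 2)Q(Year 1) = 2.32×368 + 27.14×10 + 12.29×129 = 853.76 + 271.4 + 1585.41 = 2710.57
ΣP(Year 1)Q(Year 1) = 2.09×368 + 23.43×10 + 10.78×129 = 769.12 + 234.3 + 1390.62 = 2394.04
link = 2710.57/2394.04 = 1.132216
Link Year 2→Year 3:
ΣP(Year 3)Q(Year 2) = 2.36×373 + 32.38×9 + 14.96×109 = 880.28 + 291.42 + 1630.64 = 2802.34
ΣP(Year 2)Q(Year 2) = 2.32×373 + 27.14×9 + 12.29×109 = 865.36 + 244.26 + 1339.61 = 2449.23
link = 2802.34/2449.23 = 1.144172
Link Year 3→Year 4:
ΣP(Year 4)Q(Year 3) = 2.39×311 + 35.35×10 + 15.02×101 = 743.29 + 353.5 + 1517.02 = 2613.81
ΣP(Year 3)Q(Year 3) = 2.36×311 + 32.38×10 + 14.96×101 = 733.96 + 323.8 + 1510.96 = 2568.72
link = 2613.81/2568.72 = 1.017553
Chained index = 100 × 1.132216 × 1.144172 × 1.017553 = 131.8189

131.82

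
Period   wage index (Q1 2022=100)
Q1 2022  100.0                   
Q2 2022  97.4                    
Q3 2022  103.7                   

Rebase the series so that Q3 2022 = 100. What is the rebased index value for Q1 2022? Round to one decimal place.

96.4

Rebased(Q1 2022) = 100.0 / 103.7 × 100 = 96.4320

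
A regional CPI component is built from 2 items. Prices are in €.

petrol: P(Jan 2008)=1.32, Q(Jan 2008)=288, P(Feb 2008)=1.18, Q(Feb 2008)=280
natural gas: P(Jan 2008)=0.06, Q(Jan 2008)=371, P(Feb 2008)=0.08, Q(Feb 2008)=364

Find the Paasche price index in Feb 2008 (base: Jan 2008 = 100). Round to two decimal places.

91.85

Paasche price index uses current-period quantities as weights.
ΣP(Feb 2008)·Q(Feb 2008) = 1.18×280 + 0.08×364 = 330.4 + 29.12 = 359.52
ΣP(Jan 2008)·Q(Feb 2008) = 1.32×280 + 0.06×364 = 369.6 + 21.84 = 391.44
Index = 359.52 / 391.44 × 100 = 91.8455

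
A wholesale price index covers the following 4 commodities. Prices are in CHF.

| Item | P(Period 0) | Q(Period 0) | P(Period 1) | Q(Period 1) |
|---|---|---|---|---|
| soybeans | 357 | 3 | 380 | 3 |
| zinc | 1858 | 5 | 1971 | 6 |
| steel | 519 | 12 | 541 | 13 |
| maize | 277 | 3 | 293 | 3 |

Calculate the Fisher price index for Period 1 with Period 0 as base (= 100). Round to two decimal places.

105.45

Laspeyres component (base-period weights):
ΣP(Period 1)Q(Period 0) = 380×3 + 1971×5 + 541×12 + 293×3 = 1140 + 9855 + 6492 + 879 = 18366
ΣP(Period 0)Q(Period 0) = 357×3 + 1858×5 + 519×12 + 277×3 = 1071 + 9290 + 6228 + 831 = 17420
L = 18366 / 17420 × 100 = 105.4305
Paasche component (current-period weights):
ΣP(Period 1)Q(Period 1) = 380×3 + 1971×6 + 541×13 + 293×3 = 1140 + 11826 + 7033 + 879 = 20878
ΣP(Period 0)Q(Period 1) = 357×3 + 1858×6 + 519×13 + 277×3 = 1071 + 11148 + 6747 + 831 = 19797
P = 20878 / 19797 × 100 = 105.4604
Fisher = √(L × P) = √(105.4305 × 105.4604) = 105.4455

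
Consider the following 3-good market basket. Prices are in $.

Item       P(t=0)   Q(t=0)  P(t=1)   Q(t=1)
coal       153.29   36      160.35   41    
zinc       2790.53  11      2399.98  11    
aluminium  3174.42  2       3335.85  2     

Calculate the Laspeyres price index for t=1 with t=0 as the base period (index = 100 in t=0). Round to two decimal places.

Laspeyres price index uses base-period quantities as weights.
ΣP(t=1)·Q(t=0) = 160.35×36 + 2399.98×11 + 3335.85×2 = 5772.6 + 26399.78 + 6671.7 = 38844.08
ΣP(t=0)·Q(t=0) = 153.29×36 + 2790.53×11 + 3174.42×2 = 5518.44 + 30695.83 + 6348.84 = 42563.11
Index = 38844.08 / 42563.11 × 100 = 91.2623

91.26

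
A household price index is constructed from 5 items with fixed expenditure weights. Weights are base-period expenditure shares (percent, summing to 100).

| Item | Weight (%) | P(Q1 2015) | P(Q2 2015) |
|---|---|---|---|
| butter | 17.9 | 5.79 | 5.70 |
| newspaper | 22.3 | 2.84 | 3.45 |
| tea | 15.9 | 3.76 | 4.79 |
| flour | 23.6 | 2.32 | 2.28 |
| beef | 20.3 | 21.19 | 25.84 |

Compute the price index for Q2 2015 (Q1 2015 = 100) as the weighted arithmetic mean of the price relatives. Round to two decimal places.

butter: 17.9 × (5.70/5.79) = 17.9 × 0.984456 = 17.6218
newspaper: 22.3 × (3.45/2.84) = 22.3 × 1.214789 = 27.0898
tea: 15.9 × (4.79/3.76) = 15.9 × 1.273936 = 20.2556
flour: 23.6 × (2.28/2.32) = 23.6 × 0.982759 = 23.1931
beef: 20.3 × (25.84/21.19) = 20.3 × 1.219443 = 24.7547
Index = Σ wᵢ·(p₁ᵢ/p₀ᵢ) = 17.6218 + 27.0898 + 20.2556 + 23.1931 + 24.7547 = 112.9149

112.91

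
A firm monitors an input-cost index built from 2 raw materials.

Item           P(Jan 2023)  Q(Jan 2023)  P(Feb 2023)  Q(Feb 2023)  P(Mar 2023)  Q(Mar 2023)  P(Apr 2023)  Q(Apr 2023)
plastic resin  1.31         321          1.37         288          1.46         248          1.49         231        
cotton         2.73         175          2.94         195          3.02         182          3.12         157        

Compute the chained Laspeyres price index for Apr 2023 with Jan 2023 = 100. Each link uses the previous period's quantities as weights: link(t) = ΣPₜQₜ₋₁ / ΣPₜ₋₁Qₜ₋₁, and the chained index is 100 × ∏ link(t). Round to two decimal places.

Link Jan 2023→Feb 2023:
ΣP(Feb 2023)Q(Jan 2023) = 1.37×321 + 2.94×175 = 439.77 + 514.5 = 954.27
ΣP(Jan 2023)Q(Jan 2023) = 1.31×321 + 2.73×175 = 420.51 + 477.75 = 898.26
link = 954.27/898.26 = 1.062354
Link Feb 2023→Mar 2023:
ΣP(Mar 2023)Q(Feb 2023) = 1.46×288 + 3.02×195 = 420.48 + 588.9 = 1009.38
ΣP(Feb 2023)Q(Feb 2023) = 1.37×288 + 2.94×195 = 394.56 + 573.3 = 967.86
link = 1009.38/967.86 = 1.042899
Link Mar 2023→Apr 2023:
ΣP(Apr 2023)Q(Mar 2023) = 1.49×248 + 3.12×182 = 369.52 + 567.84 = 937.36
ΣP(Mar 2023)Q(Mar 2023) = 1.46×248 + 3.02×182 = 362.08 + 549.64 = 911.72
link = 937.36/911.72 = 1.028123
Chained index = 100 × 1.062354 × 1.042899 × 1.028123 = 113.9085

113.91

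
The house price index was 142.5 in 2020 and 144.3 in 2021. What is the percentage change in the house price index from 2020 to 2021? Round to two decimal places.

1.26%

Change = (144.3 − 142.5) / 142.5 × 100
       = 1.8 / 142.5 × 100 = 1.2632%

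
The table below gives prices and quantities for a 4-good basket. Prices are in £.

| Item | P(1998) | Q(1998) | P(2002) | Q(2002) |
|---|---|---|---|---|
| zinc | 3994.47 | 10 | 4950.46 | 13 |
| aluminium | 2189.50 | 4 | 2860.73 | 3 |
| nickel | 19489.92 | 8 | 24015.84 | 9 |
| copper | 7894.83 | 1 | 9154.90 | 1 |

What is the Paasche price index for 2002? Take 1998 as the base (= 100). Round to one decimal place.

123.3

Paasche price index uses current-period quantities as weights.
ΣP(2002)·Q(2002) = 4950.46×13 + 2860.73×3 + 24015.84×9 + 9154.90×1 = 64355.98 + 8582.19 + 216142.56 + 9154.9 = 298235.63
ΣP(1998)·Q(2002) = 3994.47×13 + 2189.50×3 + 19489.92×9 + 7894.83×1 = 51928.11 + 6568.5 + 175409.28 + 7894.83 = 241800.72
Index = 298235.63 / 241800.72 × 100 = 123.3394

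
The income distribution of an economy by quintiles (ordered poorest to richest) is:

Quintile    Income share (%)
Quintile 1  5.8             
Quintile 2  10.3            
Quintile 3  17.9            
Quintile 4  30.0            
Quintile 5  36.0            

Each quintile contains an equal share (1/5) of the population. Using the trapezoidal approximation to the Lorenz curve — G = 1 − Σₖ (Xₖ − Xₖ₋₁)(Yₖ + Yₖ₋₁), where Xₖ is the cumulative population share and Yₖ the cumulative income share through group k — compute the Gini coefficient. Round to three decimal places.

Cumulative income shares Yₖ: 0.0580, 0.1610, 0.3400, 0.6400, 1.0000
Σ (Xₖ−Xₖ₋₁)(Yₖ+Yₖ₋₁) = (1/5)(0.0580+0.0000) + (1/5)(0.1610+0.0580) + (1/5)(0.3400+0.1610) + (1/5)(0.6400+0.3400) + (1/5)(1.0000+0.6400)
  = 0.0116 + 0.0438 + 0.1002 + 0.1960 + 0.3280 = 0.6796
G = 1 − 0.6796 = 0.3204

0.320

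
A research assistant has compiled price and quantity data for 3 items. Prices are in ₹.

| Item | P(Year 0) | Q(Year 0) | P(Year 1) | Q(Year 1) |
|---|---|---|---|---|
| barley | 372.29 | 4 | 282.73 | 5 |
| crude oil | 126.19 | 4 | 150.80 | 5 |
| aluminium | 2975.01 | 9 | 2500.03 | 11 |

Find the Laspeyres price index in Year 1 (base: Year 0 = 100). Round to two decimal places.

Laspeyres price index uses base-period quantities as weights.
ΣP(Year 1)·Q(Year 0) = 282.73×4 + 150.80×4 + 2500.03×9 = 1130.92 + 603.2 + 22500.27 = 24234.39
ΣP(Year 0)·Q(Year 0) = 372.29×4 + 126.19×4 + 2975.01×9 = 1489.16 + 504.76 + 26775.09 = 28769.01
Index = 24234.39 / 28769.01 × 100 = 84.2378

84.24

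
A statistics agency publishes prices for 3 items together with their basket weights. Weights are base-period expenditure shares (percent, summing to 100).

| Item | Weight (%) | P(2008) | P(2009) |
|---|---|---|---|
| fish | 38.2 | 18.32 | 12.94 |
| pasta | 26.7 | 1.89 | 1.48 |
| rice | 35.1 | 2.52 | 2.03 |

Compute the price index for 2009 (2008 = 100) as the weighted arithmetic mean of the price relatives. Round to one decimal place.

76.2

fish: 38.2 × (12.94/18.32) = 38.2 × 0.706332 = 26.9819
pasta: 26.7 × (1.48/1.89) = 26.7 × 0.783069 = 20.9079
rice: 35.1 × (2.03/2.52) = 35.1 × 0.805556 = 28.2750
Index = Σ wᵢ·(p₁ᵢ/p₀ᵢ) = 26.9819 + 20.9079 + 28.2750 = 76.1648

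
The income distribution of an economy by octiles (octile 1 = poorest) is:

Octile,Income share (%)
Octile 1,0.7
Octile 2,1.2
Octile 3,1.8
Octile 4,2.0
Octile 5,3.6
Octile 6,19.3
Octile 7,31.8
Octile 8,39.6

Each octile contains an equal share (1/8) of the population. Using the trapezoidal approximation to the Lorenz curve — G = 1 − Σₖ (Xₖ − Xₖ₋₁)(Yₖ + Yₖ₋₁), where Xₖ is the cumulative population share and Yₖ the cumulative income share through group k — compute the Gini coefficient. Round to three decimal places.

Cumulative income shares Yₖ: 0.0070, 0.0190, 0.0370, 0.0570, 0.0930, 0.2860, 0.6040, 1.0000
Σ (Xₖ−Xₖ₋₁)(Yₖ+Yₖ₋₁) = (1/8)(0.0070+0.0000) + (1/8)(0.0190+0.0070) + (1/8)(0.0370+0.0190) + (1/8)(0.0570+0.0370) + (1/8)(0.0930+0.0570) + (1/8)(0.2860+0.0930) + (1/8)(0.6040+0.2860) + (1/8)(1.0000+0.6040)
  = 0.0009 + 0.0032 + 0.0070 + 0.0118 + 0.0188 + 0.0474 + 0.1113 + 0.2005 = 0.4008
G = 1 − 0.4008 = 0.5992

0.599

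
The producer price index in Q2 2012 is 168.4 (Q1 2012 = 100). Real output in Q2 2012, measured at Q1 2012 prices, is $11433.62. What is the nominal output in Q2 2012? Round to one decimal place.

19254.2

Nominal = Real × (Index/100) = 11433.62 × (168.4/100)
        = 11433.62 × 1.684 = 19254.2161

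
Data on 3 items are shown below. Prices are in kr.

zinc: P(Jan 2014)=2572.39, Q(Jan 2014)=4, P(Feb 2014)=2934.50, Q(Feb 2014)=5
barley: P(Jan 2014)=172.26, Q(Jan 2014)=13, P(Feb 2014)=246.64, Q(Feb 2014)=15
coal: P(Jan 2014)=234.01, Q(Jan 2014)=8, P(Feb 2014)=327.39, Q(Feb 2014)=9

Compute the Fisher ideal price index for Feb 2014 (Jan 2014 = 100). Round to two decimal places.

121.71

Laspeyres component (base-period weights):
ΣP(Feb 2014)Q(Jan 2014) = 2934.50×4 + 246.64×13 + 327.39×8 = 11738 + 3206.32 + 2619.12 = 17563.44
ΣP(Jan 2014)Q(Jan 2014) = 2572.39×4 + 172.26×13 + 234.01×8 = 10289.56 + 2239.38 + 1872.08 = 14401.02
L = 17563.44 / 14401.02 × 100 = 121.9597
Paasche component (current-period weights):
ΣP(Feb 2014)Q(Feb 2014) = 2934.50×5 + 246.64×15 + 327.39×9 = 14672.5 + 3699.6 + 2946.51 = 21318.61
ΣP(Jan 2014)Q(Feb 2014) = 2572.39×5 + 172.26×15 + 234.01×9 = 12861.95 + 2583.9 + 2106.09 = 17551.94
P = 21318.61 / 17551.94 × 100 = 121.4601
Fisher = √(L × P) = √(121.9597 × 121.4601) = 121.7097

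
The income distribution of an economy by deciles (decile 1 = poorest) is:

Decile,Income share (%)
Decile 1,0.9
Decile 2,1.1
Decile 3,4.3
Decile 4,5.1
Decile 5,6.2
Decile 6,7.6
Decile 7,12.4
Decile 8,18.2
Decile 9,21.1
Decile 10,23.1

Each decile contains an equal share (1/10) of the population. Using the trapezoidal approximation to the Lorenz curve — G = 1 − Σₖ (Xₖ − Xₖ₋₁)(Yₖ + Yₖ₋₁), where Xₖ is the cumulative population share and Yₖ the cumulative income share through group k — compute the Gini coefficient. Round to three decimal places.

Cumulative income shares Yₖ: 0.0090, 0.0200, 0.0630, 0.1140, 0.1760, 0.2520, 0.3760, 0.5580, 0.7690, 1.0000
Σ (Xₖ−Xₖ₋₁)(Yₖ+Yₖ₋₁) = (1/10)(0.0090+0.0000) + (1/10)(0.0200+0.0090) + (1/10)(0.0630+0.0200) + (1/10)(0.1140+0.0630) + (1/10)(0.1760+0.1140) + (1/10)(0.2520+0.1760) + (1/10)(0.3760+0.2520) + (1/10)(0.5580+0.3760) + (1/10)(0.7690+0.5580) + (1/10)(1.0000+0.7690)
  = 0.0009 + 0.0029 + 0.0083 + 0.0177 + 0.0290 + 0.0428 + 0.0628 + 0.0934 + 0.1327 + 0.1769 = 0.5674
G = 1 − 0.5674 = 0.4326

0.433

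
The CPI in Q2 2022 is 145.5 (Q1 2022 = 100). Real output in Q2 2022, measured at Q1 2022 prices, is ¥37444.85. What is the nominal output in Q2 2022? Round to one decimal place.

Nominal = Real × (Index/100) = 37444.85 × (145.5/100)
        = 37444.85 × 1.455 = 54482.2568

54482.3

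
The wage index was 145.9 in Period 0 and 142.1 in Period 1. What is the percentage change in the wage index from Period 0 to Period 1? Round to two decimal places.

Change = (142.1 − 145.9) / 145.9 × 100
       = -3.8 / 145.9 × 100 = -2.6045%

-2.60%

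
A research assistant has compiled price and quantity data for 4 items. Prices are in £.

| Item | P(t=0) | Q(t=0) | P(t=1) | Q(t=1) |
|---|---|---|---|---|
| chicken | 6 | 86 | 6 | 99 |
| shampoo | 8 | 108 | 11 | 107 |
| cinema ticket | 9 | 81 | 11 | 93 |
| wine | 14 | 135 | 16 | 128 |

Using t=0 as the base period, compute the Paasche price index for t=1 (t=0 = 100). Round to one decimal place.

Paasche price index uses current-period quantities as weights.
ΣP(t=1)·Q(t=1) = 6×99 + 11×107 + 11×93 + 16×128 = 594 + 1177 + 1023 + 2048 = 4842
ΣP(t=0)·Q(t=1) = 6×99 + 8×107 + 9×93 + 14×128 = 594 + 856 + 837 + 1792 = 4079
Index = 4842 / 4079 × 100 = 118.7056

118.7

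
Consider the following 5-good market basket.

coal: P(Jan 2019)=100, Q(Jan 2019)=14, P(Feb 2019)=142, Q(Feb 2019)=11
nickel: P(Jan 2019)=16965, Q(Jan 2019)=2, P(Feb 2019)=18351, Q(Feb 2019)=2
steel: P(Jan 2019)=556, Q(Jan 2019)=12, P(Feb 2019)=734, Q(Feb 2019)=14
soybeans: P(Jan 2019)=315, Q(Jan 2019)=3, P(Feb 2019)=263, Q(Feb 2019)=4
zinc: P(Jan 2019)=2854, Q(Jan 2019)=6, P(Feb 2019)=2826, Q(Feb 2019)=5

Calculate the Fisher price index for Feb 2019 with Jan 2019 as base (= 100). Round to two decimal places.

Laspeyres component (base-period weights):
ΣP(Feb 2019)Q(Jan 2019) = 142×14 + 18351×2 + 734×12 + 263×3 + 2826×6 = 1988 + 36702 + 8808 + 789 + 16956 = 65243
ΣP(Jan 2019)Q(Jan 2019) = 100×14 + 16965×2 + 556×12 + 315×3 + 2854×6 = 1400 + 33930 + 6672 + 945 + 17124 = 60071
L = 65243 / 60071 × 100 = 108.6098
Paasche component (current-period weights):
ΣP(Feb 2019)Q(Feb 2019) = 142×11 + 18351×2 + 734×14 + 263×4 + 2826×5 = 1562 + 36702 + 10276 + 1052 + 14130 = 63722
ΣP(Jan 2019)Q(Feb 2019) = 100×11 + 16965×2 + 556×14 + 315×4 + 2854×5 = 1100 + 33930 + 7784 + 1260 + 14270 = 58344
P = 63722 / 58344 × 100 = 109.2177
Fisher = √(L × P) = √(108.6098 × 109.2177) = 108.9134

108.91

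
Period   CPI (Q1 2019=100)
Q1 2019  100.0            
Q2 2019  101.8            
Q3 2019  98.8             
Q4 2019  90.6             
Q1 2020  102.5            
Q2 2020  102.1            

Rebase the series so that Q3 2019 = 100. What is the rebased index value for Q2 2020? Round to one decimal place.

103.3

Rebased(Q2 2020) = 102.1 / 98.8 × 100 = 103.3401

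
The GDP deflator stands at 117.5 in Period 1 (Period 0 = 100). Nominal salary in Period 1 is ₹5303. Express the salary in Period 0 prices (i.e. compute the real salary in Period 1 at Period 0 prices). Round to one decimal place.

4513.2

Real = Nominal ÷ (Index/100) = 5303 ÷ (117.5/100)
     = 5303 ÷ 1.175 = 4513.1915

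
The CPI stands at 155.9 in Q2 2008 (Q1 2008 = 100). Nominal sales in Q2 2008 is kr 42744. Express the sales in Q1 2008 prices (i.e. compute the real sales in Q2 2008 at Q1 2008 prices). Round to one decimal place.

Real = Nominal ÷ (Index/100) = 42744 ÷ (155.9/100)
     = 42744 ÷ 1.559 = 27417.5754

27417.6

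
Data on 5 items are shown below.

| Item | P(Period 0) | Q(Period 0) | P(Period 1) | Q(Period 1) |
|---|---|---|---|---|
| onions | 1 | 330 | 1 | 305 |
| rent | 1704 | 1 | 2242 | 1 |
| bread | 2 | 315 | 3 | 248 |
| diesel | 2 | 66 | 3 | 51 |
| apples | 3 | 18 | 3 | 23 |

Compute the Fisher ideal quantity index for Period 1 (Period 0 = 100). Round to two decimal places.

Laspeyres component (base-period weights):
ΣP(Period 0)Q(Period 1) = 1×305 + 1704×1 + 2×248 + 2×51 + 3×23 = 305 + 1704 + 496 + 102 + 69 = 2676
ΣP(Period 0)Q(Period 0) = 1×330 + 1704×1 + 2×315 + 2×66 + 3×18 = 330 + 1704 + 630 + 132 + 54 = 2850
L = 2676 / 2850 × 100 = 93.8947
Paasche component (current-period weights):
ΣP(Period 1)Q(Period 1) = 1×305 + 2242×1 + 3×248 + 3×51 + 3×23 = 305 + 2242 + 744 + 153 + 69 = 3513
ΣP(Period 1)Q(Period 0) = 1×330 + 2242×1 + 3×315 + 3×66 + 3×18 = 330 + 2242 + 945 + 198 + 54 = 3769
P = 3513 / 3769 × 100 = 93.2077
Fisher = √(L × P) = √(93.8947 × 93.2077) = 93.5506

93.55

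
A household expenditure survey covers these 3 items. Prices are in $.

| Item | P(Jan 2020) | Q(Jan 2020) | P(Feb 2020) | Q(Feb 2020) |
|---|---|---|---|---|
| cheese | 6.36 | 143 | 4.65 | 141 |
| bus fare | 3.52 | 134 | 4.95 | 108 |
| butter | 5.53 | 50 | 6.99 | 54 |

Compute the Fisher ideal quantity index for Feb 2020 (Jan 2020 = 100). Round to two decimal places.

Laspeyres component (base-period weights):
ΣP(Jan 2020)Q(Feb 2020) = 6.36×141 + 3.52×108 + 5.53×54 = 896.76 + 380.16 + 298.62 = 1575.54
ΣP(Jan 2020)Q(Jan 2020) = 6.36×143 + 3.52×134 + 5.53×50 = 909.48 + 471.68 + 276.5 = 1657.66
L = 1575.54 / 1657.66 × 100 = 95.0460
Paasche component (current-period weights):
ΣP(Feb 2020)Q(Feb 2020) = 4.65×141 + 4.95×108 + 6.99×54 = 655.65 + 534.6 + 377.46 = 1567.71
ΣP(Feb 2020)Q(Jan 2020) = 4.65×143 + 4.95×134 + 6.99×50 = 664.95 + 663.3 + 349.5 = 1677.75
P = 1567.71 / 1677.75 × 100 = 93.4412
Fisher = √(L × P) = √(95.0460 × 93.4412) = 94.2402

94.24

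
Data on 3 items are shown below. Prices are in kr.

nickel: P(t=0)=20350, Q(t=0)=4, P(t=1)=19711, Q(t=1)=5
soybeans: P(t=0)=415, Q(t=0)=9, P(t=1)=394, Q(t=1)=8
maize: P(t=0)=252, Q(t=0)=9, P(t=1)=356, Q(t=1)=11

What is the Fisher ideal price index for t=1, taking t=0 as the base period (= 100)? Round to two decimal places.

Laspeyres component (base-period weights):
ΣP(t=1)Q(t=0) = 19711×4 + 394×9 + 356×9 = 78844 + 3546 + 3204 = 85594
ΣP(t=0)Q(t=0) = 20350×4 + 415×9 + 252×9 = 81400 + 3735 + 2268 = 87403
L = 85594 / 87403 × 100 = 97.9303
Paasche component (current-period weights):
ΣP(t=1)Q(t=1) = 19711×5 + 394×8 + 356×11 = 98555 + 3152 + 3916 = 105623
ΣP(t=0)Q(t=1) = 20350×5 + 415×8 + 252×11 = 101750 + 3320 + 2772 = 107842
P = 105623 / 107842 × 100 = 97.9424
Fisher = √(L × P) = √(97.9303 × 97.9424) = 97.9363

97.94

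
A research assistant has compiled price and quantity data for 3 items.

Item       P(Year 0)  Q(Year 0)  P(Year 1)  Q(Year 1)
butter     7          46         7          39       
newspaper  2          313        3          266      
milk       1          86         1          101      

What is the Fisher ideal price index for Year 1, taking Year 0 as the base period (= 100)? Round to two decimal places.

Laspeyres component (base-period weights):
ΣP(Year 1)Q(Year 0) = 7×46 + 3×313 + 1×86 = 322 + 939 + 86 = 1347
ΣP(Year 0)Q(Year 0) = 7×46 + 2×313 + 1×86 = 322 + 626 + 86 = 1034
L = 1347 / 1034 × 100 = 130.2708
Paasche component (current-period weights):
ΣP(Year 1)Q(Year 1) = 7×39 + 3×266 + 1×101 = 273 + 798 + 101 = 1172
ΣP(Year 0)Q(Year 1) = 7×39 + 2×266 + 1×101 = 273 + 532 + 101 = 906
P = 1172 / 906 × 100 = 129.3598
Fisher = √(L × P) = √(130.2708 × 129.3598) = 129.8145

129.81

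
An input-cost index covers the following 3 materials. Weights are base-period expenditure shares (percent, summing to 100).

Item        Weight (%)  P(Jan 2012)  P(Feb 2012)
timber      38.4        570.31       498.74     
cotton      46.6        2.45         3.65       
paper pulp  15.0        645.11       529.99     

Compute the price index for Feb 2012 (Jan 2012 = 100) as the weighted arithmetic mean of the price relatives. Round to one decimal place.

115.3

timber: 38.4 × (498.74/570.31) = 38.4 × 0.874507 = 33.5811
cotton: 46.6 × (3.65/2.45) = 46.6 × 1.489796 = 69.4245
paper pulp: 15.0 × (529.99/645.11) = 15.0 × 0.821550 = 12.3232
Index = Σ wᵢ·(p₁ᵢ/p₀ᵢ) = 33.5811 + 69.4245 + 12.3232 = 115.3288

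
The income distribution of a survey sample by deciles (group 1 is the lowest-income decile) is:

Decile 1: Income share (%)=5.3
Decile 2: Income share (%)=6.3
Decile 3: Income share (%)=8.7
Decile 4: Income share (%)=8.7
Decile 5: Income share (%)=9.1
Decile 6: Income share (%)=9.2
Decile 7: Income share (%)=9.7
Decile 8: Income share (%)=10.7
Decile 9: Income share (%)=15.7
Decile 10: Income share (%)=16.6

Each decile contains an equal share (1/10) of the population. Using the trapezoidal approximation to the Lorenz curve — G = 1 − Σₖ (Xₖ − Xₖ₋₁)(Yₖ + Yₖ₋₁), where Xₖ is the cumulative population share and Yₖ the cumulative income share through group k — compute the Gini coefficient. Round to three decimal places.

0.181

Cumulative income shares Yₖ: 0.0530, 0.1160, 0.2030, 0.2900, 0.3810, 0.4730, 0.5700, 0.6770, 0.8340, 1.0000
Σ (Xₖ−Xₖ₋₁)(Yₖ+Yₖ₋₁) = (1/10)(0.0530+0.0000) + (1/10)(0.1160+0.0530) + (1/10)(0.2030+0.1160) + (1/10)(0.2900+0.2030) + (1/10)(0.3810+0.2900) + (1/10)(0.4730+0.3810) + (1/10)(0.5700+0.4730) + (1/10)(0.6770+0.5700) + (1/10)(0.8340+0.6770) + (1/10)(1.0000+0.8340)
  = 0.0053 + 0.0169 + 0.0319 + 0.0493 + 0.0671 + 0.0854 + 0.1043 + 0.1247 + 0.1511 + 0.1834 = 0.8194
G = 1 − 0.8194 = 0.1806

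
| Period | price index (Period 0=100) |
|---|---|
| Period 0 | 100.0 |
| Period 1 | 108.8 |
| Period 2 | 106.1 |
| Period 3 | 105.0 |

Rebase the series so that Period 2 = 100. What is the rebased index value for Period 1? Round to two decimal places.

102.54

Rebased(Period 1) = 108.8 / 106.1 × 100 = 102.5448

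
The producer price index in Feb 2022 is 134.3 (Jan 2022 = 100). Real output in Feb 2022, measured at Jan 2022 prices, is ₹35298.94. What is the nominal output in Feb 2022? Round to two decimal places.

47406.48

Nominal = Real × (Index/100) = 35298.94 × (134.3/100)
        = 35298.94 × 1.343 = 47406.4764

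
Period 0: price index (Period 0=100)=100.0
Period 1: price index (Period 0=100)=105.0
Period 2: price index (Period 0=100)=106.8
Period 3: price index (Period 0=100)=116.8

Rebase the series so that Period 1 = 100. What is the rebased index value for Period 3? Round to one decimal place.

Rebased(Period 3) = 116.8 / 105.0 × 100 = 111.2381

111.2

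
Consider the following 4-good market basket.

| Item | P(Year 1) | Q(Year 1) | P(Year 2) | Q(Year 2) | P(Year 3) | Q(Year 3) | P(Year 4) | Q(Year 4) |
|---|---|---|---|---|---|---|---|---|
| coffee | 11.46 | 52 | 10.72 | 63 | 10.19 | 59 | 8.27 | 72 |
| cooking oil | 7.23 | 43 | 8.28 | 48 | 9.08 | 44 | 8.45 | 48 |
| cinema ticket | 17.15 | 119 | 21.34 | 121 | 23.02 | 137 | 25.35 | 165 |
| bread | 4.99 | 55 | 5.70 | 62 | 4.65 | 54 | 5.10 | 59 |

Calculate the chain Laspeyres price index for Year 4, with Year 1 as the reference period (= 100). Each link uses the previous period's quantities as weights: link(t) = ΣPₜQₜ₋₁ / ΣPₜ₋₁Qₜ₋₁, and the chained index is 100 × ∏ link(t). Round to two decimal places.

Link Year 1→Year 2:
ΣP(Year 2)Q(Year 1) = 10.72×52 + 8.28×43 + 21.34×119 + 5.70×55 = 557.44 + 356.04 + 2539.46 + 313.5 = 3766.44
ΣP(Year 1)Q(Year 1) = 11.46×52 + 7.23×43 + 17.15×119 + 4.99×55 = 595.92 + 310.89 + 2040.85 + 274.45 = 3222.11
link = 3766.44/3222.11 = 1.168936
Link Year 2→Year 3:
ΣP(Year 3)Q(Year 2) = 10.19×63 + 9.08×48 + 23.02×121 + 4.65×62 = 641.97 + 435.84 + 2785.42 + 288.3 = 4151.53
ΣP(Year 2)Q(Year 2) = 10.72×63 + 8.28×48 + 21.34×121 + 5.70×62 = 675.36 + 397.44 + 2582.14 + 353.4 = 4008.34
link = 4151.53/4008.34 = 1.035723
Link Year 3→Year 4:
ΣP(Year 4)Q(Year 3) = 8.27×59 + 8.45×44 + 25.35×137 + 5.10×54 = 487.93 + 371.8 + 3472.95 + 275.4 = 4608.08
ΣP(Year 3)Q(Year 3) = 10.19×59 + 9.08×44 + 23.02×137 + 4.65×54 = 601.21 + 399.52 + 3153.74 + 251.1 = 4405.57
link = 4608.08/4405.57 = 1.045967
Chained index = 100 × 1.168936 × 1.035723 × 1.045967 = 126.6346

126.63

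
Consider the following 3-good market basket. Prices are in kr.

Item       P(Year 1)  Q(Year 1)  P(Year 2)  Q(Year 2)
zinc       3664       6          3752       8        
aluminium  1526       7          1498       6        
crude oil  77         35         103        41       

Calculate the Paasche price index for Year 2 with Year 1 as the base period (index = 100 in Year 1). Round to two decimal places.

103.85

Paasche price index uses current-period quantities as weights.
ΣP(Year 2)·Q(Year 2) = 3752×8 + 1498×6 + 103×41 = 30016 + 8988 + 4223 = 43227
ΣP(Year 1)·Q(Year 2) = 3664×8 + 1526×6 + 77×41 = 29312 + 9156 + 3157 = 41625
Index = 43227 / 41625 × 100 = 103.8486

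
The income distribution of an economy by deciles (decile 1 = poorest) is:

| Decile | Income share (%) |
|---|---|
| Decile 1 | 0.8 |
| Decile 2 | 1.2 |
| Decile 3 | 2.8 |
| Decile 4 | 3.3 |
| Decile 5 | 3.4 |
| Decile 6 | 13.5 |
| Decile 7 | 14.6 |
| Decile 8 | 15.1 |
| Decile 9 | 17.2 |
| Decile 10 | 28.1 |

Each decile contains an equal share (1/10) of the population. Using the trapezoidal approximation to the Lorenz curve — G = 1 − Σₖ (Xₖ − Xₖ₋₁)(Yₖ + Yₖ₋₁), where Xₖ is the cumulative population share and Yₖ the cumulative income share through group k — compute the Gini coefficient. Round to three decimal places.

0.463

Cumulative income shares Yₖ: 0.0080, 0.0200, 0.0480, 0.0810, 0.1150, 0.2500, 0.3960, 0.5470, 0.7190, 1.0000
Σ (Xₖ−Xₖ₋₁)(Yₖ+Yₖ₋₁) = (1/10)(0.0080+0.0000) + (1/10)(0.0200+0.0080) + (1/10)(0.0480+0.0200) + (1/10)(0.0810+0.0480) + (1/10)(0.1150+0.0810) + (1/10)(0.2500+0.1150) + (1/10)(0.3960+0.2500) + (1/10)(0.5470+0.3960) + (1/10)(0.7190+0.5470) + (1/10)(1.0000+0.7190)
  = 0.0008 + 0.0028 + 0.0068 + 0.0129 + 0.0196 + 0.0365 + 0.0646 + 0.0943 + 0.1266 + 0.1719 = 0.5368
G = 1 − 0.5368 = 0.4632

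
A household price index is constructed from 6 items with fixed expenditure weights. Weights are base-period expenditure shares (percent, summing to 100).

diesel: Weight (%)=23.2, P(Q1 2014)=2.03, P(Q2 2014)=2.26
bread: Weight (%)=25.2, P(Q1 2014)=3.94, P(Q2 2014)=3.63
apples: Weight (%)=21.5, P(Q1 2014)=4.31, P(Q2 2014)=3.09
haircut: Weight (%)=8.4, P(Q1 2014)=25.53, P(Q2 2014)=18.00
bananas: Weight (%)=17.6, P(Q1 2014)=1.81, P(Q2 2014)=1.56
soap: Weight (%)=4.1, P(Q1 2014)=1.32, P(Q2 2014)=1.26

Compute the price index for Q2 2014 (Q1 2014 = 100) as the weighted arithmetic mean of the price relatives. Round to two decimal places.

diesel: 23.2 × (2.26/2.03) = 23.2 × 1.113300 = 25.8286
bread: 25.2 × (3.63/3.94) = 25.2 × 0.921320 = 23.2173
apples: 21.5 × (3.09/4.31) = 21.5 × 0.716937 = 15.4142
haircut: 8.4 × (18.00/25.53) = 8.4 × 0.705053 = 5.9224
bananas: 17.6 × (1.56/1.81) = 17.6 × 0.861878 = 15.1691
soap: 4.1 × (1.26/1.32) = 4.1 × 0.954545 = 3.9136
Index = Σ wᵢ·(p₁ᵢ/p₀ᵢ) = 25.8286 + 23.2173 + 15.4142 + 5.9224 + 15.1691 + 3.9136 = 89.4651

89.47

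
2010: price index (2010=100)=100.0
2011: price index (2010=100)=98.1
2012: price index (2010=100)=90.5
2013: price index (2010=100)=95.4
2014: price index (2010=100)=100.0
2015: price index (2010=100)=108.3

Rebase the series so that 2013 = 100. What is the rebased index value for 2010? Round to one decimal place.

Rebased(2010) = 100.0 / 95.4 × 100 = 104.8218

104.8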